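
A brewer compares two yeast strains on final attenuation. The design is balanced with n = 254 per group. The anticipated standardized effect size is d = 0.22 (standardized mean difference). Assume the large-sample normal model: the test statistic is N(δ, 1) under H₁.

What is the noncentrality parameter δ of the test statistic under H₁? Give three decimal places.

δ ≈ 2.479

The noncentrality parameter scales effect size by the design's sample-size factor: δ = d·√(n/2) = 0.22 × √(254/2) = 2.4793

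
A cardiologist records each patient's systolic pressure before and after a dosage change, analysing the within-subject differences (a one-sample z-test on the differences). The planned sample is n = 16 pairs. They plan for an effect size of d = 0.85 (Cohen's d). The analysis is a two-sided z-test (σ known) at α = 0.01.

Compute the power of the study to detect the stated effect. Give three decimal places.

Noncentrality parameter: δ = d·√n = 0.85 × √16 = 3.4000
Two-sided α = 0.01 → critical value z_{0.005} = 2.576.
Power = Φ(δ − 2.576) + Φ(−δ − 2.576) = Φ(0.824) + Φ(-5.976) = 0.7951 + 0.0000 = 0.7951.

Power ≈ 0.795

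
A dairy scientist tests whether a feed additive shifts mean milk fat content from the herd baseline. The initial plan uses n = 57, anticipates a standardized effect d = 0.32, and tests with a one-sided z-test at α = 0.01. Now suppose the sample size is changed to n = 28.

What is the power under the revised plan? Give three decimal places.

Power ≈ 0.263

With n = 28: δ = d·√n = 0.32 × √28 = 1.6933. Critical value z_{0.01} = 2.326.
Revised power = Φ(δ − 2.326) = Φ(-0.633) = 0.2633.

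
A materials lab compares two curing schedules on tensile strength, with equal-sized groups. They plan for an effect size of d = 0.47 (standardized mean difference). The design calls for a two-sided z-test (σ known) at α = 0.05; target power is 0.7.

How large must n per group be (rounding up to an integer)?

For power 0.7 need Φ(δ − z_{0.025}) = 0.7, so δ = z_{0.025} + z_{0.30} = 1.960 + 0.524 = 2.484.
(The Φ(−δ − z_{α/2}) term is vanishingly small for δ > 0 and is dropped in the standard sample-size formula.)
δ = d·√(n/2) ⇒ n = 2(δ/d)² = 2 × (2.484 / 0.47)² = 55.88.
Round up to the next whole unit.

n = 56 per group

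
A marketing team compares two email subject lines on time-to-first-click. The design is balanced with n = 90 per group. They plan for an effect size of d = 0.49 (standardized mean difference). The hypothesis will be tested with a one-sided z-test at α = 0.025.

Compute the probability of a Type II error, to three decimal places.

Noncentrality parameter: δ = d·√(n/2) = 0.49 × √(90/2) = 3.2870
Critical value for a one-sided test at α = 0.025: z_α = 1.960.
Power = Φ(δ − 1.960) = Φ(1.327) = 0.9078.
Type II error: β = 1 − power = 1 − 0.9078 = 0.0922.

β ≈ 0.092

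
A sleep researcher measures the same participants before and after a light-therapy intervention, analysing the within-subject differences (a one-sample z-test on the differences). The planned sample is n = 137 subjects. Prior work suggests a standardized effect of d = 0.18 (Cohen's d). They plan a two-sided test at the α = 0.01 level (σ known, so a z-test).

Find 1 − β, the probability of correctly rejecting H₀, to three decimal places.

Power ≈ 0.320

Noncentrality parameter: δ = d·√n = 0.18 × √137 = 2.1068
Critical value for a two-sided test at α = 0.01: z_{α/2} = 2.576.
Power = Φ(δ − 2.576) + Φ(−δ − 2.576) = Φ(-0.469) + Φ(-4.683) = 0.3195 + 0.0000 = 0.3195.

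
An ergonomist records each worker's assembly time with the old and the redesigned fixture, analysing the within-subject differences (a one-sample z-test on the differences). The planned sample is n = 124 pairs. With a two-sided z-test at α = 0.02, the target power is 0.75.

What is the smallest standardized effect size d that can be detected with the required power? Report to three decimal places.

d ≈ 0.269

Required noncentrality: δ = z_{0.01} + z_{0.25} = 2.326 + 0.674 = 3.001.
(The second rejection-region term Φ(−δ − z_{α/2}) is negligible and dropped.)
δ = d·√n ⇒ d = δ/√n = 3.001/√124 = 0.2695.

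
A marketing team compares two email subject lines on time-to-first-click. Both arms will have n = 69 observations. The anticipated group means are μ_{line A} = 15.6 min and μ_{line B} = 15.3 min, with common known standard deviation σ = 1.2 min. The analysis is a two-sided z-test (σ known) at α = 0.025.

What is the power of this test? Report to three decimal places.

Power ≈ 0.220

Standardized effect: d = |μ_{line A} − μ_{line B}| / σ = |15.6 − 15.3| / 1.2 = 0.2500
Noncentrality parameter: δ = d·√(n/2) = 0.2500 × √(69/2) = 1.4684
Two-sided α = 0.025 → critical value z_{0.0125} = 2.241.
Power = Φ(δ − 2.241) + Φ(−δ − 2.241) = Φ(-0.773) + Φ(-3.710) = 0.2198 + 0.0001 = 0.2199.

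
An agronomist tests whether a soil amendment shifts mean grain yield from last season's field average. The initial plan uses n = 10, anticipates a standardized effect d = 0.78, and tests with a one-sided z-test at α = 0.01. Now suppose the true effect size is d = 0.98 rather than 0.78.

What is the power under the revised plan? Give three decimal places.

With d = 0.98: δ = d·√n = 0.98 × √10 = 3.0990. Critical value z_{0.01} = 2.326.
Revised power = P(Z > 2.326 − δ) = Φ(0.773) = 0.7801.

Power ≈ 0.780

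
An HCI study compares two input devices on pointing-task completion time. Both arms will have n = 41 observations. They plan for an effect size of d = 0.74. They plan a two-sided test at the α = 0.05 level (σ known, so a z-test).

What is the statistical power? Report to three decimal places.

Power ≈ 0.918

Noncentrality parameter: δ = d·√(n/2) = 0.74 × √(41/2) = 3.3505
Two-sided α = 0.05 → critical value z_{0.025} = 1.960.
Power = Φ(δ − 1.960) + Φ(−δ − 1.960) = Φ(1.391) + Φ(-5.310) = 0.9178 + 0.0000 = 0.9178.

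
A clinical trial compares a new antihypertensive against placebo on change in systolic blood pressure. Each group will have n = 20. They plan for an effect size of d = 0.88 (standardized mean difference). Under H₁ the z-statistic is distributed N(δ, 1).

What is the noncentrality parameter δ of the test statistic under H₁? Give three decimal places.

δ ≈ 2.783

δ = d·√(n/2) = 0.88 × √(20/2) = 2.7828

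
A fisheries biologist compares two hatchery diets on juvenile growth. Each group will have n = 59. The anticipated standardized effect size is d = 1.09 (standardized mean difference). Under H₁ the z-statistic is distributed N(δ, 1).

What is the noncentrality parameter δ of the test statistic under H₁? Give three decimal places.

δ = d·√(n/2) = 1.09 × √(59/2) = 5.9202

δ ≈ 5.920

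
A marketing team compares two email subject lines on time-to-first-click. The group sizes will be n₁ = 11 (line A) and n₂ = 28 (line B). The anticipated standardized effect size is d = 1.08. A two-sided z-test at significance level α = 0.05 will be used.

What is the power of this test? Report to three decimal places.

Noncentrality parameter: δ = d / √(1/n₁ + 1/n₂) = 1.08 / √(1/11 + 1/28) = 3.0351
Critical value for a two-sided test at α = 0.05: z_{α/2} = 1.960.
Power = Φ(δ − 1.960) + Φ(−δ − 1.960) = Φ(1.075) + Φ(-4.995) = 0.8588 + 0.0000 = 0.8588.

Power ≈ 0.859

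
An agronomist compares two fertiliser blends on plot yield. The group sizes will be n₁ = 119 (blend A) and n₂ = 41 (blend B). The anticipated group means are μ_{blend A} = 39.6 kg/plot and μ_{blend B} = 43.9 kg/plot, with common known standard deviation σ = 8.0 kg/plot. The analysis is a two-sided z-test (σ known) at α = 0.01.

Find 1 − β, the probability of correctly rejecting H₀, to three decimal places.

Standardized effect: d = |μ_{blend A} − μ_{blend B}| / σ = |39.6 − 43.9| / 8.0 = 0.5375
Noncentrality parameter: δ = d / √(1/n₁ + 1/n₂) = 0.5375 / √(1/119 + 1/41) = 2.9681
Critical value for a two-sided test at α = 0.01: z_{α/2} = 2.576.
Power = Φ(δ − 2.576) + Φ(−δ − 2.576) = Φ(0.392) + Φ(-5.544) = 0.6526 + 0.0000 = 0.6526.

Power ≈ 0.653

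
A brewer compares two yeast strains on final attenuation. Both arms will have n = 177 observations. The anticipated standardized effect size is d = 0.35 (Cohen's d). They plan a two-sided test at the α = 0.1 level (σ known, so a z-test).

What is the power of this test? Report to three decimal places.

Power ≈ 0.950

Noncentrality parameter: δ = d·√(n/2) = 0.35 × √(177/2) = 3.2926
Critical value for a two-sided test at α = 0.1: z_{α/2} = 1.645.
Power = Φ(δ − 1.645) + Φ(−δ − 1.645) = Φ(1.648) + Φ(-4.937) = 0.9503 + 0.0000 = 0.9503.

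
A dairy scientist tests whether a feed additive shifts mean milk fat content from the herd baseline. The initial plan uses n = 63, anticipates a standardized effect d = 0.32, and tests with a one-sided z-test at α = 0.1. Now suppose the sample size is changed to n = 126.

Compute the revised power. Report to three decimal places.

With n = 126: δ = d·√n = 0.32 × √126 = 3.5920. Critical value z_{0.1} = 1.282.
Revised power = P(Z > 1.282 − δ) = Φ(2.310) = 0.9896.

Power ≈ 0.990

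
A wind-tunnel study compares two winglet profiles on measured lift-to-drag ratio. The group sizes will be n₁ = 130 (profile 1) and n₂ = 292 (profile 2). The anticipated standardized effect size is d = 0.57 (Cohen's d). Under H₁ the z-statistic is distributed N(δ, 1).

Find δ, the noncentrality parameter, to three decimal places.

δ ≈ 5.406

The noncentrality parameter scales effect size by the design's sample-size factor: δ = d / √(1/n₁ + 1/n₂) = 0.57 / √(1/130 + 1/292) = 5.4061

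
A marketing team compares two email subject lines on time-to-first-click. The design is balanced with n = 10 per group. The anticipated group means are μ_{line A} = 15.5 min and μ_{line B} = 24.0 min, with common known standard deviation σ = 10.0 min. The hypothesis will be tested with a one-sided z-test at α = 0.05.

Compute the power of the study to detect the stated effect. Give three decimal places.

Standardized effect: d = |μ_{line A} − μ_{line B}| / σ = |15.5 − 24.0| / 10.0 = 0.8500
Noncentrality parameter: δ = d·√(n/2) = 0.8500 × √(10/2) = 1.9007
Critical value for a one-sided test at α = 0.05: z_α = 1.645.
Power = P(Z > 1.645 − δ) = Φ(0.256) = 0.6009.

Power ≈ 0.601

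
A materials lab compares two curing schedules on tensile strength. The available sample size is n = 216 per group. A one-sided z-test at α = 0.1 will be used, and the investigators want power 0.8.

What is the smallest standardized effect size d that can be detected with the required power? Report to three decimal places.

d ≈ 0.204

Need Φ(δ − 1.282) = 0.8, so δ = 1.282 + 0.842 = 2.123.
δ = d·√(n/2) ⇒ d = δ/√(n/2) = 2.123/√(216/2) = 0.2043.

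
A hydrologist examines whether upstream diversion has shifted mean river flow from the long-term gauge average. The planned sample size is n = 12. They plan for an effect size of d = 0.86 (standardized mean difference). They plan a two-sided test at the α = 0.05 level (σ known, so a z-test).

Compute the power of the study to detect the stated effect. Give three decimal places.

Noncentrality parameter: δ = d·√n = 0.86 × √12 = 2.9791
Two-sided α = 0.05 → critical value z_{0.025} = 1.960.
Power = Φ(δ − 1.960) + Φ(−δ − 1.960) = Φ(1.019) + Φ(-4.939) = 0.8459 + 0.0000 = 0.8459.

Power ≈ 0.846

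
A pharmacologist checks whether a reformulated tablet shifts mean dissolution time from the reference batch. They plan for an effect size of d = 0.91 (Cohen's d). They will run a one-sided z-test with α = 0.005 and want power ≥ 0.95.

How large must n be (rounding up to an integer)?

Set Φ(δ − 2.576) = 0.95; then δ − 2.576 = Φ⁻¹(0.95) = 1.645, giving δ = 4.221.
δ = d·√n ⇒ n = (δ/d)² = (4.221 / 0.91)² = 21.51.
Round up to the next whole unit.

n = 22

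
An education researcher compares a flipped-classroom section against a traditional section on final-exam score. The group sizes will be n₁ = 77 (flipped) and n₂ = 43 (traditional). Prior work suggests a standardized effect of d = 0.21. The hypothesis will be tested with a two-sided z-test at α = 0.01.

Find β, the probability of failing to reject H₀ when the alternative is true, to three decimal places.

Noncentrality parameter: δ = d / √(1/n₁ + 1/n₂) = 0.21 / √(1/77 + 1/43) = 1.1031
Critical value for a two-sided test at α = 0.01: z_{α/2} = 2.576.
Power = Φ(δ − 2.576) + Φ(−δ − 2.576) = Φ(-1.473) + Φ(-3.679) = 0.0704 + 0.0001 = 0.0705.
Type II error: β = 1 − power = 1 − 0.0705 = 0.9295.

β ≈ 0.929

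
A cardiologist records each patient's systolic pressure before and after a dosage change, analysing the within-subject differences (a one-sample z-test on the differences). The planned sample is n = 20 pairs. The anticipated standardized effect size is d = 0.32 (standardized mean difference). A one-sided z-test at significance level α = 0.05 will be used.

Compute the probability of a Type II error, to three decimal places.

β ≈ 0.585

Noncentrality parameter: δ = d·√n = 0.32 × √20 = 1.4311
One-sided α = 0.05 → critical value z_{0.05} = 1.645.
Power = P(Z > 1.645 − δ) = Φ(-0.214) = 0.4154.
Type II error: β = 1 − power = 1 − 0.4154 = 0.5846.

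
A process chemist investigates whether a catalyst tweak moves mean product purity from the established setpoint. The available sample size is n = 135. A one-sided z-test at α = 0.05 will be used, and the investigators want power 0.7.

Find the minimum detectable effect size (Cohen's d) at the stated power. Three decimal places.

Required noncentrality: δ = z_{0.05} + z_{0.30} = 1.645 + 0.524 = 2.169.
δ = d·√n ⇒ d = δ/√n = 2.169/√135 = 0.1867.

d ≈ 0.187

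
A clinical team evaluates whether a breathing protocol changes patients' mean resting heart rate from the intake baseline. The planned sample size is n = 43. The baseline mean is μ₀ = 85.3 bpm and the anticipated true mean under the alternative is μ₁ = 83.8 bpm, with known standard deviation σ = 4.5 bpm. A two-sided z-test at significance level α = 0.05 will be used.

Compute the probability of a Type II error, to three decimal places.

β ≈ 0.411

Standardized effect: d = |μ₁ − μ₀| / σ = |83.8 − 85.3| / 4.5 = 0.3333
Noncentrality parameter: δ = d·√n = 0.3333 × √43 = 2.1858
Two-sided α = 0.05 → critical value z_{0.025} = 1.960.
Power = Φ(δ − 1.960) + Φ(−δ − 1.960) = Φ(0.226) + Φ(-4.146) = 0.5893 + 0.0000 = 0.5894.
Type II error: β = 1 − power = 1 − 0.5894 = 0.4106.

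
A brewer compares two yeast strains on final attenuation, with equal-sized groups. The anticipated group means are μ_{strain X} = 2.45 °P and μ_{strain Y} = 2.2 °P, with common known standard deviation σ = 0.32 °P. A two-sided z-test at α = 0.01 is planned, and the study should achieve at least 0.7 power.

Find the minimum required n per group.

Standardized effect: d = |μ_{strain X} − μ_{strain Y}| / σ = |2.45 − 2.2| / 0.32 = 0.7812
For power 0.7 need Φ(δ − z_{0.005}) = 0.7, so δ = z_{0.005} + z_{0.30} = 2.576 + 0.524 = 3.100.
(Ignoring the negligible lower-tail rejection probability gives the usual closed-form inversion.)
δ = d·√(n/2) ⇒ n = 2(δ/d)² = 2 × (3.100 / 0.7812)² = 31.49.
Rounding up, n = 32 per group.

n = 32 per group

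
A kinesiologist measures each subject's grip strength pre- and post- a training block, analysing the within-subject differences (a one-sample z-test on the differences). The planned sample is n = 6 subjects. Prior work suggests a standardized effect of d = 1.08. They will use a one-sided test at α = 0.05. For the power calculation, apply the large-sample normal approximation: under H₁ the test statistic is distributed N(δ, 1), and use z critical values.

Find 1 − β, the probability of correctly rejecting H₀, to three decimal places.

Power ≈ 0.841

Noncentrality parameter: δ = d·√n = 1.08 × √6 = 2.6454
Critical value for a one-sided test at α = 0.05: z_α = 1.645.
Power = Φ(δ − 1.645) = Φ(1.001) = 0.8415.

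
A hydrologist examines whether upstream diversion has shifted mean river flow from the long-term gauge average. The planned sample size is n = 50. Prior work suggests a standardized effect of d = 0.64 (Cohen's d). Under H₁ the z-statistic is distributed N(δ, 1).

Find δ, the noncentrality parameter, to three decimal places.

δ ≈ 4.525

The noncentrality parameter scales effect size by the design's sample-size factor: δ = d·√n = 0.64 × √50 = 4.5255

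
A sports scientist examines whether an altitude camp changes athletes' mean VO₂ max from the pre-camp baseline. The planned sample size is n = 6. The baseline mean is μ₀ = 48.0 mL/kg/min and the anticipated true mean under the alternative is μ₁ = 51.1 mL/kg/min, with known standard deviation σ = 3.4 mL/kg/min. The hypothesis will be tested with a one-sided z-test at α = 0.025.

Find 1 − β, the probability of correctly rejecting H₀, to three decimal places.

Standardized effect: d = |μ₁ − μ₀| / σ = |51.1 − 48.0| / 3.4 = 0.9118
Noncentrality parameter: δ = d·√n = 0.9118 × √6 = 2.2334
One-sided α = 0.025 → critical value z_{0.025} = 1.960.
Power = P(Z > 1.960 − δ) = Φ(0.273) = 0.6077.

Power ≈ 0.608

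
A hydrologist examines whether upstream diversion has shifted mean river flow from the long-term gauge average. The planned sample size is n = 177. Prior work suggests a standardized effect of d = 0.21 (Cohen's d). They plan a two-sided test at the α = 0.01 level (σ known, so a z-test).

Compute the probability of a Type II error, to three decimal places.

β ≈ 0.414

Noncentrality parameter: δ = d·√n = 0.21 × √177 = 2.7939
Two-sided α = 0.01 → critical value z_{0.005} = 2.576.
Power = Φ(δ − 2.576) + Φ(−δ − 2.576) = Φ(0.218) + Φ(-5.370) = 0.5863 + 0.0000 = 0.5863.
Type II error: β = 1 − power = 1 − 0.5863 = 0.4137.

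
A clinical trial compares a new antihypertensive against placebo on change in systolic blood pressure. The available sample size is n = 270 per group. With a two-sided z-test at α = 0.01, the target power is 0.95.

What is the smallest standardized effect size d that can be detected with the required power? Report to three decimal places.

d ≈ 0.363

Need Φ(δ − 2.576) = 0.95, so δ = 2.576 + 1.645 = 4.221.
(Lower-tail contribution to power is negligible for δ > 0.)
δ = d·√(n/2) ⇒ d = δ/√(n/2) = 4.221/√(270/2) = 0.3633.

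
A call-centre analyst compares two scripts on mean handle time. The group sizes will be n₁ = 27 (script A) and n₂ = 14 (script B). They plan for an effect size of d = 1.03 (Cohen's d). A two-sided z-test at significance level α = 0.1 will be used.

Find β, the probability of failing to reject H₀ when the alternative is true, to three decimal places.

β ≈ 0.069

Noncentrality parameter: δ = d / √(1/n₁ + 1/n₂) = 1.03 / √(1/27 + 1/14) = 3.1275
Two-sided α = 0.1 → critical value z_{0.05} = 1.645.
Power = Φ(δ − 1.645) + Φ(−δ − 1.645) = Φ(1.483) + Φ(-4.772) = 0.9309 + 0.0000 = 0.9309.
Type II error: β = 1 − power = 1 − 0.9309 = 0.0691.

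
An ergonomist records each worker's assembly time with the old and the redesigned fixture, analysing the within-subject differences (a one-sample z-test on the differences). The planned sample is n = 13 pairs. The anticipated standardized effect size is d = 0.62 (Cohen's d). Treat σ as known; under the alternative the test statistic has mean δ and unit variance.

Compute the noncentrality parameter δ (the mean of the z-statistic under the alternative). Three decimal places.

δ ≈ 2.235

δ = d·√n = 0.62 × √13 = 2.2354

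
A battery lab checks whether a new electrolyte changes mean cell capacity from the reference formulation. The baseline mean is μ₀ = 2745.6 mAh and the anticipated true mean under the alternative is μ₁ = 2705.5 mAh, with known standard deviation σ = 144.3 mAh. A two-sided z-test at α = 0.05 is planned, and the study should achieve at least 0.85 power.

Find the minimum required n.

n = 117

Standardized effect: d = |μ₁ − μ₀| / σ = |2705.5 − 2745.6| / 144.3 = 0.2779
For power 0.85 need Φ(δ − z_{0.025}) = 0.85, so δ = z_{0.025} + z_{0.15} = 1.960 + 1.036 = 2.996.
(Ignoring the negligible lower-tail rejection probability gives the usual closed-form inversion.)
δ = d·√n ⇒ n = (δ/d)² = (2.996 / 0.2779)² = 116.26.
Round up to the next whole unit.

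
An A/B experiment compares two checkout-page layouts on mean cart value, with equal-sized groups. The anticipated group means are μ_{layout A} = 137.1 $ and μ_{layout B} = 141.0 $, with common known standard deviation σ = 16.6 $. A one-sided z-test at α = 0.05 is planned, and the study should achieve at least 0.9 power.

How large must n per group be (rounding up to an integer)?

n = 311 per group

Standardized effect: d = |μ_{layout A} − μ_{layout B}| / σ = |137.1 − 141.0| / 16.6 = 0.2349
Set Φ(δ − 1.645) = 0.9; then δ − 1.645 = Φ⁻¹(0.9) = 1.282, giving δ = 2.926.
δ = d·√(n/2) ⇒ n = 2(δ/d)² = 2 × (2.926 / 0.2349)² = 310.30.
Round up to the next whole unit.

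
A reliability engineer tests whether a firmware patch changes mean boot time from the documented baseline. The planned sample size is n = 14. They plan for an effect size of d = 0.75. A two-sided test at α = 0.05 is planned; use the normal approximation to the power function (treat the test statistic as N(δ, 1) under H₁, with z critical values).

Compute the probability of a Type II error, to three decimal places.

β ≈ 0.199

Noncentrality parameter: δ = d·√n = 0.75 × √14 = 2.8062
Critical value for a two-sided test at α = 0.05: z_{α/2} = 1.960.
Power = Φ(δ − 1.960) + Φ(−δ − 1.960) = Φ(0.846) + Φ(-4.766) = 0.8013 + 0.0000 = 0.8013.
Type II error: β = 1 − power = 1 − 0.8013 = 0.1987.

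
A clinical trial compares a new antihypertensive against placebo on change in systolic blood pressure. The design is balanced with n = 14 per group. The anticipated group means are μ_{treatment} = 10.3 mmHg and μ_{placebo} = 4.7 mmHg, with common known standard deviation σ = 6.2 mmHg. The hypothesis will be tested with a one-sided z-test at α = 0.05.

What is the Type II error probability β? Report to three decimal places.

β ≈ 0.228

Standardized effect: d = |μ_{treatment} − μ_{placebo}| / σ = |10.3 − 4.7| / 6.2 = 0.9032
Noncentrality parameter: δ = d·√(n/2) = 0.9032 × √(14/2) = 2.3897
Critical value for a one-sided test at α = 0.05: z_α = 1.645.
Power = Φ(δ − 1.645) = Φ(0.745) = 0.7718.
Type II error: β = 1 − power = 1 − 0.7718 = 0.2282.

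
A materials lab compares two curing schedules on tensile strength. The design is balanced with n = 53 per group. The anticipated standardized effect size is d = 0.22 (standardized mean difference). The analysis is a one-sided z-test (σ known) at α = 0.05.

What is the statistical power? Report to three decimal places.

Power ≈ 0.304

Noncentrality parameter: δ = d·√(n/2) = 0.22 × √(53/2) = 1.1325
One-sided α = 0.05 → critical value z_{0.05} = 1.645.
Power = P(Z > 1.645 − δ) = Φ(-0.512) = 0.3042.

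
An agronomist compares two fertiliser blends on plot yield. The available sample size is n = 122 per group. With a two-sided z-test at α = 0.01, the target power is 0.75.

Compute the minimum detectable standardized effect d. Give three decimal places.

Required noncentrality: δ = z_{0.005} + z_{0.25} = 2.576 + 0.674 = 3.250.
(The second rejection-region term Φ(−δ − z_{α/2}) is negligible and dropped.)
δ = d·√(n/2) ⇒ d = δ/√(n/2) = 3.250/√(122/2) = 0.4162.

d ≈ 0.416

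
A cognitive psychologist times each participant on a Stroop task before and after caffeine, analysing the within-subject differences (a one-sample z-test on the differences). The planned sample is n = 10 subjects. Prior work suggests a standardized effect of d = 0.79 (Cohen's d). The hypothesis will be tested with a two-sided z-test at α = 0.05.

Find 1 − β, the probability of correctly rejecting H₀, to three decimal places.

Power ≈ 0.705

Noncentrality parameter: δ = d·√n = 0.79 × √10 = 2.4982
Critical value for a two-sided test at α = 0.05: z_{α/2} = 1.960.
Power = Φ(δ − 1.960) + Φ(−δ − 1.960) = Φ(0.538) + Φ(-4.458) = 0.7048 + 0.0000 = 0.7048.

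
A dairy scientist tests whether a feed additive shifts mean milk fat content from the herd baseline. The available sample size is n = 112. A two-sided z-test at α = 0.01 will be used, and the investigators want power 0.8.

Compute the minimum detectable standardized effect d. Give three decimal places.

Need Φ(δ − 2.576) = 0.8, so δ = 2.576 + 0.842 = 3.417.
(The second rejection-region term Φ(−δ − z_{α/2}) is negligible and dropped.)
δ = d·√n ⇒ d = δ/√n = 3.417/√112 = 0.3229.

d ≈ 0.323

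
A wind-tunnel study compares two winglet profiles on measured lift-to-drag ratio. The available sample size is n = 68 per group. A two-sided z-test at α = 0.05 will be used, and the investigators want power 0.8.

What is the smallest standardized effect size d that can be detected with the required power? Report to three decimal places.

Required noncentrality: δ = z_{0.025} + z_{0.20} = 1.960 + 0.842 = 2.802.
(The second rejection-region term Φ(−δ − z_{α/2}) is negligible and dropped.)
δ = d·√(n/2) ⇒ d = δ/√(n/2) = 2.802/√(68/2) = 0.4805.

d ≈ 0.480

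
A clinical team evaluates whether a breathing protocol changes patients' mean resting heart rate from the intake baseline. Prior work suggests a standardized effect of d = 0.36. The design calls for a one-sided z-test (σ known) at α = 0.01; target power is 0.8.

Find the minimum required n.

For power 0.8 need Φ(δ − z_{0.01}) = 0.8, so δ = z_{0.01} + z_{0.20} = 2.326 + 0.842 = 3.168.
δ = d·√n ⇒ n = (δ/d)² = (3.168 / 0.36)² = 77.44.
Round up to the next whole unit.

n = 78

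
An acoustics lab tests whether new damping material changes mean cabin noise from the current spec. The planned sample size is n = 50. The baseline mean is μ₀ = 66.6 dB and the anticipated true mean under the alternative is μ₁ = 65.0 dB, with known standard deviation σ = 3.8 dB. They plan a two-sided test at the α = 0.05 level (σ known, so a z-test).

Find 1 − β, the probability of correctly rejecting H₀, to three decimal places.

Standardized effect: d = |μ₁ − μ₀| / σ = |65.0 − 66.6| / 3.8 = 0.4211
Noncentrality parameter: δ = d·√n = 0.4211 × √50 = 2.9773
Critical value for a two-sided test at α = 0.05: z_{α/2} = 1.960.
Power = Φ(δ − 1.960) + Φ(−δ − 1.960) = Φ(1.017) + Φ(-4.937) = 0.8455 + 0.0000 = 0.8455.

Power ≈ 0.846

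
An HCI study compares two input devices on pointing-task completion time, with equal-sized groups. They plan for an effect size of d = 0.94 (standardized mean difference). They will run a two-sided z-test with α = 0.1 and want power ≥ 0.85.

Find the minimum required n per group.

Set Φ(δ − 1.645) = 0.85; then δ − 1.645 = Φ⁻¹(0.85) = 1.036, giving δ = 2.681.
(For δ > 0 the lower-tail rejection region contributes negligibly to power, so the one-term inversion is standard.)
δ = d·√(n/2) ⇒ n = 2(δ/d)² = 2 × (2.681 / 0.94)² = 16.27.
Rounding up, n = 17 per group.

n = 17 per group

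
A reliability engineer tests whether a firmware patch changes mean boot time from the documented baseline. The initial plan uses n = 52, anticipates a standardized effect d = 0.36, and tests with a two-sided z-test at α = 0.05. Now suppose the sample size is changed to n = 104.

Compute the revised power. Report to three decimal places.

Power ≈ 0.956

With n = 104: δ = d·√n = 0.36 × √104 = 3.6713. Critical value z_{0.025} = 1.960.
Revised power = Φ(δ − 1.960) + Φ(−δ − 1.960) = Φ(1.711) + Φ(-5.631) = 0.9565 + 0.0000 = 0.9565.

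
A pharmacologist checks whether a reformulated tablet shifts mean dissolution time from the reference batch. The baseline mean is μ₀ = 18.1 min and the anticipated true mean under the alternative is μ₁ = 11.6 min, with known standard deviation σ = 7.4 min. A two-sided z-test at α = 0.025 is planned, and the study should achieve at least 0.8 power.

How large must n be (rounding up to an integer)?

Standardized effect: d = |μ₁ − μ₀| / σ = |11.6 − 18.1| / 7.4 = 0.8784
For power 0.8 need Φ(δ − z_{0.0125}) = 0.8, so δ = z_{0.0125} + z_{0.20} = 2.241 + 0.842 = 3.083.
(The Φ(−δ − z_{α/2}) term is vanishingly small for δ > 0 and is dropped in the standard sample-size formula.)
δ = d·√n ⇒ n = (δ/d)² = (3.083 / 0.8784)² = 12.32.
Rounding up, n = 13.

n = 13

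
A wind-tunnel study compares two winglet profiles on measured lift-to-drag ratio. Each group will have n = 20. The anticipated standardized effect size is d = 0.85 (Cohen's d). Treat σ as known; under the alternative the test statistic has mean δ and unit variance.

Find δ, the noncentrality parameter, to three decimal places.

δ ≈ 2.688

The noncentrality parameter scales effect size by the design's sample-size factor: δ = d·√(n/2) = 0.85 × √(20/2) = 2.6879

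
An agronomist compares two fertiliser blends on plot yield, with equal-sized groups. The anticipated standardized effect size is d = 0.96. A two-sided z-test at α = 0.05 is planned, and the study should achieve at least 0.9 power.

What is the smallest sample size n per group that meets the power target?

Set Φ(δ − 1.960) = 0.9; then δ − 1.960 = Φ⁻¹(0.9) = 1.282, giving δ = 3.242.
(Ignoring the negligible lower-tail rejection probability gives the usual closed-form inversion.)
δ = d·√(n/2) ⇒ n = 2(δ/d)² = 2 × (3.242 / 0.96)² = 22.80.
Round up to the next whole unit.

n = 23 per group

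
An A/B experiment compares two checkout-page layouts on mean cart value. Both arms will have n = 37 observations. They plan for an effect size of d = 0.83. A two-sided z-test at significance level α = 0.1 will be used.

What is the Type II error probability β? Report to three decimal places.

Noncentrality parameter: δ = d·√(n/2) = 0.83 × √(37/2) = 3.5700
Two-sided α = 0.1 → critical value z_{0.05} = 1.645.
Power = Φ(δ − 1.645) + Φ(−δ − 1.645) = Φ(1.925) + Φ(-5.215) = 0.9729 + 0.0000 = 0.9729.
Type II error: β = 1 − power = 1 − 0.9729 = 0.0271.

β ≈ 0.027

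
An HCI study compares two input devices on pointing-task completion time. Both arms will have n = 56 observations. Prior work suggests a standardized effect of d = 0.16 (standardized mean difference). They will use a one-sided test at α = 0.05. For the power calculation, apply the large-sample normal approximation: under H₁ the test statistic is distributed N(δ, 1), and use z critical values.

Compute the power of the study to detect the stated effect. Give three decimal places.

Noncentrality parameter: δ = d·√(n/2) = 0.16 × √(56/2) = 0.8466
One-sided α = 0.05 → critical value z_{0.05} = 1.645.
Power = Φ(δ − 1.645) = Φ(-0.798) = 0.2124.

Power ≈ 0.212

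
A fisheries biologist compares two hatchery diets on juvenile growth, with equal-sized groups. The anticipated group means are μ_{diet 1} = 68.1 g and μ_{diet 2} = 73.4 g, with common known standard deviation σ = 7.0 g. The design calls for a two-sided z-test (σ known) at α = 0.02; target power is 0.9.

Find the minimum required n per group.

Standardized effect: d = |μ_{diet 1} − μ_{diet 2}| / σ = |68.1 − 73.4| / 7.0 = 0.7571
For power 0.9 need Φ(δ − z_{0.01}) = 0.9, so δ = z_{0.01} + z_{0.10} = 2.326 + 1.282 = 3.608.
(The Φ(−δ − z_{α/2}) term is vanishingly small for δ > 0 and is dropped in the standard sample-size formula.)
δ = d·√(n/2) ⇒ n = 2(δ/d)² = 2 × (3.608 / 0.7571)² = 45.41.
Round up to the next whole unit.

n = 46 per group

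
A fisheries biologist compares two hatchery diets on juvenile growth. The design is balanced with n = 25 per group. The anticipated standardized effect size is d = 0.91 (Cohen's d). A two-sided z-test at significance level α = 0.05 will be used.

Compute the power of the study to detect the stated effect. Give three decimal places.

Power ≈ 0.896

Noncentrality parameter: δ = d·√(n/2) = 0.91 × √(25/2) = 3.2173
Critical value for a two-sided test at α = 0.05: z_{α/2} = 1.960.
Power = Φ(δ − 1.960) + Φ(−δ − 1.960) = Φ(1.257) + Φ(-5.177) = 0.8957 + 0.0000 = 0.8957.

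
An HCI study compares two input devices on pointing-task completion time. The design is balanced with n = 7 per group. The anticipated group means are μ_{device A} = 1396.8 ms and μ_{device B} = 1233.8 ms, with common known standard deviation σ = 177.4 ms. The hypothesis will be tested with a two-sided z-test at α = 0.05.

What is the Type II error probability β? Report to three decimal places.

β ≈ 0.595

Standardized effect: d = |μ_{device A} − μ_{device B}| / σ = |1396.8 − 1233.8| / 177.4 = 0.9188
Noncentrality parameter: δ = d·√(n/2) = 0.9188 × √(7/2) = 1.7190
Critical value for a two-sided test at α = 0.05: z_{α/2} = 1.960.
Power = Φ(δ − 1.960) + Φ(−δ − 1.960) = Φ(-0.241) + Φ(-3.679) = 0.4048 + 0.0001 = 0.4049.
Type II error: β = 1 − power = 1 − 0.4049 = 0.5951.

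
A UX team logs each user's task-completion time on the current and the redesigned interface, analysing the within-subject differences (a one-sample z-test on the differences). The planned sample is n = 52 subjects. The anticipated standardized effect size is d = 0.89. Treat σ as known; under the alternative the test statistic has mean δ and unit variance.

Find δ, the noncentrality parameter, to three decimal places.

The noncentrality parameter scales effect size by the design's sample-size factor: δ = d·√n = 0.89 × √52 = 6.4179

δ ≈ 6.418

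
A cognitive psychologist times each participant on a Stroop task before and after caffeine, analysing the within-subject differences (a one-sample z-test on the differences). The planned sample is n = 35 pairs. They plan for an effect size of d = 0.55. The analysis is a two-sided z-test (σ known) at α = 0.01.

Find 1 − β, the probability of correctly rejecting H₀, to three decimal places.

Noncentrality parameter: δ = d·√n = 0.55 × √35 = 3.2538
Critical value for a two-sided test at α = 0.01: z_{α/2} = 2.576.
Power = Φ(δ − 2.576) + Φ(−δ − 2.576) = Φ(0.678) + Φ(-5.830) = 0.7511 + 0.0000 = 0.7511.

Power ≈ 0.751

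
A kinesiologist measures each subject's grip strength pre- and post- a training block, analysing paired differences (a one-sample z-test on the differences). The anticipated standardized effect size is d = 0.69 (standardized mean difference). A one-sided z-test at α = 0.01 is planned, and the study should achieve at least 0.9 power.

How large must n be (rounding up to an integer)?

n = 28

Set Φ(δ − 2.326) = 0.9; then δ − 2.326 = Φ⁻¹(0.9) = 1.282, giving δ = 3.608.
δ = d·√n ⇒ n = (δ/d)² = (3.608 / 0.69)² = 27.34.
Rounding up, n = 28.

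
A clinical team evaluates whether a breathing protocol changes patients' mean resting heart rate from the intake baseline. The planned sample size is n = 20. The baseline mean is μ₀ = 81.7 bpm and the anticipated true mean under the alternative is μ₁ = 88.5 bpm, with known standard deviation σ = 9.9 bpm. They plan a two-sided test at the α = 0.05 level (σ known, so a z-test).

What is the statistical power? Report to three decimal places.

Power ≈ 0.867

Standardized effect: d = |μ₁ − μ₀| / σ = |88.5 − 81.7| / 9.9 = 0.6869
Noncentrality parameter: δ = d·√n = 0.6869 × √20 = 3.0718
Critical value for a two-sided test at α = 0.05: z_{α/2} = 1.960.
Power = Φ(δ − 1.960) + Φ(−δ − 1.960) = Φ(1.112) + Φ(-5.032) = 0.8669 + 0.0000 = 0.8669.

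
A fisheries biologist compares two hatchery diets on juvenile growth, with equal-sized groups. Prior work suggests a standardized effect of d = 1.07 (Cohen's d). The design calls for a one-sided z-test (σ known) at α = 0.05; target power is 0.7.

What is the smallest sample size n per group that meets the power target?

For power 0.7 need Φ(δ − z_{0.05}) = 0.7, so δ = z_{0.05} + z_{0.30} = 1.645 + 0.524 = 2.169.
δ = d·√(n/2) ⇒ n = 2(δ/d)² = 2 × (2.169 / 1.07)² = 8.22.
Round up to the next whole unit.

n = 9 per group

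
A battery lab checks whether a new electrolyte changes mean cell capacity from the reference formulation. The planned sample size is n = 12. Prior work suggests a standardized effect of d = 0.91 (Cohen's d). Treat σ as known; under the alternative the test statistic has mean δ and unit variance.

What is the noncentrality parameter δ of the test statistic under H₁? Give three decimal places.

δ ≈ 3.152

δ = d·√n = 0.91 × √12 = 3.1523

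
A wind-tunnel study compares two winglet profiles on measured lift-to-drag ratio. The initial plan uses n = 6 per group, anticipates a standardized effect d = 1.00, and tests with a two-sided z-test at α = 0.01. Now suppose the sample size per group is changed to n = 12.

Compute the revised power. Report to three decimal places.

With n = 12 per group: δ = d·√(n/2) = 1.00 × √(12/2) = 2.4495. Critical value z_{0.005} = 2.576.
Revised power = Φ(δ − 2.576) + Φ(−δ − 2.576) = Φ(-0.126) + Φ(-5.025) = 0.4497 + 0.0000 = 0.4497.

Power ≈ 0.450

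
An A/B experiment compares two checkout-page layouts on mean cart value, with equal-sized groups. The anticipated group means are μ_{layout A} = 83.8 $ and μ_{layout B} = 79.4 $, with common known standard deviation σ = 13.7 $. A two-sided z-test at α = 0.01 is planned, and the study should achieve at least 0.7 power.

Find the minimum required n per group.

n = 187 per group

Standardized effect: d = |μ_{layout A} − μ_{layout B}| / σ = |83.8 − 79.4| / 13.7 = 0.3212
Set Φ(δ − 2.576) = 0.7; then δ − 2.576 = Φ⁻¹(0.7) = 0.524, giving δ = 3.100.
(For δ > 0 the lower-tail rejection region contributes negligibly to power, so the one-term inversion is standard.)
δ = d·√(n/2) ⇒ n = 2(δ/d)² = 2 × (3.100 / 0.3212)² = 186.36.
Rounding up, n = 187 per group.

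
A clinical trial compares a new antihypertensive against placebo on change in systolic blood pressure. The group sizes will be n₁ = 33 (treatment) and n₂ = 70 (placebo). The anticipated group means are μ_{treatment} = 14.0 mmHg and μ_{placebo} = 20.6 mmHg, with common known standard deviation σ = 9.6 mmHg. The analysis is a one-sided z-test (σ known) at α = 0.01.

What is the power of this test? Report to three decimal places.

Power ≈ 0.824

Standardized effect: d = |μ_{treatment} − μ_{placebo}| / σ = |14.0 − 20.6| / 9.6 = 0.6875
Noncentrality parameter: δ = d / √(1/n₁ + 1/n₂) = 0.6875 / √(1/33 + 1/70) = 3.2558
Critical value for a one-sided test at α = 0.01: z_α = 2.326.
Power = P(Z > 2.326 − δ) = Φ(0.929) = 0.8237.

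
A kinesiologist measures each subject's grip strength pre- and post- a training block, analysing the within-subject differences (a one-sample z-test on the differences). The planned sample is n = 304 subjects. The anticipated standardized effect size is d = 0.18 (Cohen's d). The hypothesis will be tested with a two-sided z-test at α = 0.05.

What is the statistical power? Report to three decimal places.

Noncentrality parameter: δ = d·√n = 0.18 × √304 = 3.1384
Critical value for a two-sided test at α = 0.05: z_{α/2} = 1.960.
Power = Φ(δ − 1.960) + Φ(−δ − 1.960) = Φ(1.178) + Φ(-5.098) = 0.8807 + 0.0000 = 0.8807.

Power ≈ 0.881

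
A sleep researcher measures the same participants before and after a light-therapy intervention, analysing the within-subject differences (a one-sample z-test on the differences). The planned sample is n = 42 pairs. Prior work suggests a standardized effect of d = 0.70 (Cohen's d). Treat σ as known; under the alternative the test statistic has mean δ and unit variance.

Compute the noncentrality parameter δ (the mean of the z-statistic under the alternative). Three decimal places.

δ ≈ 4.537

δ = d·√n = 0.70 × √42 = 4.5365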